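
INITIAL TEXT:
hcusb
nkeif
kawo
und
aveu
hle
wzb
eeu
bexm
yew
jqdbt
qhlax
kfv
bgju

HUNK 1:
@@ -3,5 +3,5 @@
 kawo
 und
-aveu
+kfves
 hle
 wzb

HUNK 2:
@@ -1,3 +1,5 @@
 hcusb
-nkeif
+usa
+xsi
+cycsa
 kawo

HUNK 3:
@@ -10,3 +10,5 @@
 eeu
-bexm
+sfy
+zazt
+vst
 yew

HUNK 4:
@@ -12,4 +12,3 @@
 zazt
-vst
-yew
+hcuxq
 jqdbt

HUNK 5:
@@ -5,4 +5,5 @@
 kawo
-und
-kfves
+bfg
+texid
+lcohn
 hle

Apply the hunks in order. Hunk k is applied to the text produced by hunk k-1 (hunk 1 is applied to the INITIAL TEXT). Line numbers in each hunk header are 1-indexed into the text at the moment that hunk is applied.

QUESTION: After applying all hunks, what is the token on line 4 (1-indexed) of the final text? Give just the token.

Answer: cycsa

Derivation:
Hunk 1: at line 3 remove [aveu] add [kfves] -> 14 lines: hcusb nkeif kawo und kfves hle wzb eeu bexm yew jqdbt qhlax kfv bgju
Hunk 2: at line 1 remove [nkeif] add [usa,xsi,cycsa] -> 16 lines: hcusb usa xsi cycsa kawo und kfves hle wzb eeu bexm yew jqdbt qhlax kfv bgju
Hunk 3: at line 10 remove [bexm] add [sfy,zazt,vst] -> 18 lines: hcusb usa xsi cycsa kawo und kfves hle wzb eeu sfy zazt vst yew jqdbt qhlax kfv bgju
Hunk 4: at line 12 remove [vst,yew] add [hcuxq] -> 17 lines: hcusb usa xsi cycsa kawo und kfves hle wzb eeu sfy zazt hcuxq jqdbt qhlax kfv bgju
Hunk 5: at line 5 remove [und,kfves] add [bfg,texid,lcohn] -> 18 lines: hcusb usa xsi cycsa kawo bfg texid lcohn hle wzb eeu sfy zazt hcuxq jqdbt qhlax kfv bgju
Final line 4: cycsa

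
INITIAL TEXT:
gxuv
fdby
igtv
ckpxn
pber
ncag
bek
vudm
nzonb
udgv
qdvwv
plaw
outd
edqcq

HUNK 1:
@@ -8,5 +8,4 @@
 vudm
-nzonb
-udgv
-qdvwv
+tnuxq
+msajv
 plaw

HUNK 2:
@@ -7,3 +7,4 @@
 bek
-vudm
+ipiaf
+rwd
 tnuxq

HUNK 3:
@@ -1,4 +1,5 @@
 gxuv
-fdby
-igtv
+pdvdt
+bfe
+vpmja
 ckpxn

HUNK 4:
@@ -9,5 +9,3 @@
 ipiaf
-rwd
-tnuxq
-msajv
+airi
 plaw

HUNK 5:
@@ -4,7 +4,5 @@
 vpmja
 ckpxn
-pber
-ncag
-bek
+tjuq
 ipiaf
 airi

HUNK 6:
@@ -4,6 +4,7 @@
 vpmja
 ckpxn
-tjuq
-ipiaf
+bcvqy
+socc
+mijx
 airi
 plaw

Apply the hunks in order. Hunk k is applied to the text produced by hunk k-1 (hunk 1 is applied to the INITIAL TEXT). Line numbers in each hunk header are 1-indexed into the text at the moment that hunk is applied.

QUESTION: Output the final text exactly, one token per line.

Hunk 1: at line 8 remove [nzonb,udgv,qdvwv] add [tnuxq,msajv] -> 13 lines: gxuv fdby igtv ckpxn pber ncag bek vudm tnuxq msajv plaw outd edqcq
Hunk 2: at line 7 remove [vudm] add [ipiaf,rwd] -> 14 lines: gxuv fdby igtv ckpxn pber ncag bek ipiaf rwd tnuxq msajv plaw outd edqcq
Hunk 3: at line 1 remove [fdby,igtv] add [pdvdt,bfe,vpmja] -> 15 lines: gxuv pdvdt bfe vpmja ckpxn pber ncag bek ipiaf rwd tnuxq msajv plaw outd edqcq
Hunk 4: at line 9 remove [rwd,tnuxq,msajv] add [airi] -> 13 lines: gxuv pdvdt bfe vpmja ckpxn pber ncag bek ipiaf airi plaw outd edqcq
Hunk 5: at line 4 remove [pber,ncag,bek] add [tjuq] -> 11 lines: gxuv pdvdt bfe vpmja ckpxn tjuq ipiaf airi plaw outd edqcq
Hunk 6: at line 4 remove [tjuq,ipiaf] add [bcvqy,socc,mijx] -> 12 lines: gxuv pdvdt bfe vpmja ckpxn bcvqy socc mijx airi plaw outd edqcq

Answer: gxuv
pdvdt
bfe
vpmja
ckpxn
bcvqy
socc
mijx
airi
plaw
outd
edqcq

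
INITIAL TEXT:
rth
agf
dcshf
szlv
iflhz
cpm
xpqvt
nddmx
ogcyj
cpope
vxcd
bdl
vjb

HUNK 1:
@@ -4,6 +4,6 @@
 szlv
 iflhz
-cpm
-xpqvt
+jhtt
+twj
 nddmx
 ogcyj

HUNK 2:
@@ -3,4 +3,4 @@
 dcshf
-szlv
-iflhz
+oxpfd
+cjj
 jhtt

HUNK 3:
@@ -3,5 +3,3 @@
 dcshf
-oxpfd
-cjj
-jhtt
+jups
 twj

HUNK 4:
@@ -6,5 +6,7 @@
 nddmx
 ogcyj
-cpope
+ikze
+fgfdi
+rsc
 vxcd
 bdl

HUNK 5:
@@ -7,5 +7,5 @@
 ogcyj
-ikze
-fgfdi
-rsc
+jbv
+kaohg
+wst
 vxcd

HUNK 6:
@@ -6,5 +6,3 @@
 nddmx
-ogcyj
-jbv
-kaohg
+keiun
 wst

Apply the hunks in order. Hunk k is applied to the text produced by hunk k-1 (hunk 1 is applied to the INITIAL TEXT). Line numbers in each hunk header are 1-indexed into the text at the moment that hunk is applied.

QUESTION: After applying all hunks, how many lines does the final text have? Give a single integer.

Answer: 11

Derivation:
Hunk 1: at line 4 remove [cpm,xpqvt] add [jhtt,twj] -> 13 lines: rth agf dcshf szlv iflhz jhtt twj nddmx ogcyj cpope vxcd bdl vjb
Hunk 2: at line 3 remove [szlv,iflhz] add [oxpfd,cjj] -> 13 lines: rth agf dcshf oxpfd cjj jhtt twj nddmx ogcyj cpope vxcd bdl vjb
Hunk 3: at line 3 remove [oxpfd,cjj,jhtt] add [jups] -> 11 lines: rth agf dcshf jups twj nddmx ogcyj cpope vxcd bdl vjb
Hunk 4: at line 6 remove [cpope] add [ikze,fgfdi,rsc] -> 13 lines: rth agf dcshf jups twj nddmx ogcyj ikze fgfdi rsc vxcd bdl vjb
Hunk 5: at line 7 remove [ikze,fgfdi,rsc] add [jbv,kaohg,wst] -> 13 lines: rth agf dcshf jups twj nddmx ogcyj jbv kaohg wst vxcd bdl vjb
Hunk 6: at line 6 remove [ogcyj,jbv,kaohg] add [keiun] -> 11 lines: rth agf dcshf jups twj nddmx keiun wst vxcd bdl vjb
Final line count: 11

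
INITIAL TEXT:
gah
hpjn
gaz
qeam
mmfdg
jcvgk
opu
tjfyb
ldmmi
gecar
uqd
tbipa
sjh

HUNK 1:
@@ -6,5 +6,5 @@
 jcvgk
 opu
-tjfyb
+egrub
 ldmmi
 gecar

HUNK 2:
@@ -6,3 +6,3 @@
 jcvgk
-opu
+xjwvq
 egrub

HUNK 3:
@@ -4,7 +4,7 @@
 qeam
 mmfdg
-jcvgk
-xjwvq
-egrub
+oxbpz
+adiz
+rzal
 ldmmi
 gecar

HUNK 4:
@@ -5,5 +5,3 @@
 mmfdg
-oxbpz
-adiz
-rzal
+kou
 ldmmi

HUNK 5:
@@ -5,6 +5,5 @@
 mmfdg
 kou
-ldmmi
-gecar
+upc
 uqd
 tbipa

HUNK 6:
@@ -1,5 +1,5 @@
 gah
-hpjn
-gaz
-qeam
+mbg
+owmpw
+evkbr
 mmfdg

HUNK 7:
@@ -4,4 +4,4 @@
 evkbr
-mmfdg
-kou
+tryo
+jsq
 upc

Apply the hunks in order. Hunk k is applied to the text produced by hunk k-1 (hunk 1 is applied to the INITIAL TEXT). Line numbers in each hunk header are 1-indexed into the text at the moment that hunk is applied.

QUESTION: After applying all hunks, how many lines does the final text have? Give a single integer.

Answer: 10

Derivation:
Hunk 1: at line 6 remove [tjfyb] add [egrub] -> 13 lines: gah hpjn gaz qeam mmfdg jcvgk opu egrub ldmmi gecar uqd tbipa sjh
Hunk 2: at line 6 remove [opu] add [xjwvq] -> 13 lines: gah hpjn gaz qeam mmfdg jcvgk xjwvq egrub ldmmi gecar uqd tbipa sjh
Hunk 3: at line 4 remove [jcvgk,xjwvq,egrub] add [oxbpz,adiz,rzal] -> 13 lines: gah hpjn gaz qeam mmfdg oxbpz adiz rzal ldmmi gecar uqd tbipa sjh
Hunk 4: at line 5 remove [oxbpz,adiz,rzal] add [kou] -> 11 lines: gah hpjn gaz qeam mmfdg kou ldmmi gecar uqd tbipa sjh
Hunk 5: at line 5 remove [ldmmi,gecar] add [upc] -> 10 lines: gah hpjn gaz qeam mmfdg kou upc uqd tbipa sjh
Hunk 6: at line 1 remove [hpjn,gaz,qeam] add [mbg,owmpw,evkbr] -> 10 lines: gah mbg owmpw evkbr mmfdg kou upc uqd tbipa sjh
Hunk 7: at line 4 remove [mmfdg,kou] add [tryo,jsq] -> 10 lines: gah mbg owmpw evkbr tryo jsq upc uqd tbipa sjh
Final line count: 10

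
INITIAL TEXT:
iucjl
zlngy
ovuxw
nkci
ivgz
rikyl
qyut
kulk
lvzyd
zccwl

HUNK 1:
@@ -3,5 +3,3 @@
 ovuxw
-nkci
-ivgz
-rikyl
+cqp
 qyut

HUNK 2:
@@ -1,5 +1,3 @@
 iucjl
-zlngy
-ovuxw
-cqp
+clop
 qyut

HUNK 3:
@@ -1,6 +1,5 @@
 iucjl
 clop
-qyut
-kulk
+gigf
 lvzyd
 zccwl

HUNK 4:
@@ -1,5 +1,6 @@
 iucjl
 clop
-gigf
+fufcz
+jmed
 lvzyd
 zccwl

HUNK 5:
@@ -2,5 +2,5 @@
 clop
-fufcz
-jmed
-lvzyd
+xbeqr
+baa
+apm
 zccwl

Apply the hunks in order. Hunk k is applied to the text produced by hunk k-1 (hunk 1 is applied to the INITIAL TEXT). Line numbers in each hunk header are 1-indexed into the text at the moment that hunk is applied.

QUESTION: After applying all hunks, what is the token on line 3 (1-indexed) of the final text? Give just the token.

Hunk 1: at line 3 remove [nkci,ivgz,rikyl] add [cqp] -> 8 lines: iucjl zlngy ovuxw cqp qyut kulk lvzyd zccwl
Hunk 2: at line 1 remove [zlngy,ovuxw,cqp] add [clop] -> 6 lines: iucjl clop qyut kulk lvzyd zccwl
Hunk 3: at line 1 remove [qyut,kulk] add [gigf] -> 5 lines: iucjl clop gigf lvzyd zccwl
Hunk 4: at line 1 remove [gigf] add [fufcz,jmed] -> 6 lines: iucjl clop fufcz jmed lvzyd zccwl
Hunk 5: at line 2 remove [fufcz,jmed,lvzyd] add [xbeqr,baa,apm] -> 6 lines: iucjl clop xbeqr baa apm zccwl
Final line 3: xbeqr

Answer: xbeqr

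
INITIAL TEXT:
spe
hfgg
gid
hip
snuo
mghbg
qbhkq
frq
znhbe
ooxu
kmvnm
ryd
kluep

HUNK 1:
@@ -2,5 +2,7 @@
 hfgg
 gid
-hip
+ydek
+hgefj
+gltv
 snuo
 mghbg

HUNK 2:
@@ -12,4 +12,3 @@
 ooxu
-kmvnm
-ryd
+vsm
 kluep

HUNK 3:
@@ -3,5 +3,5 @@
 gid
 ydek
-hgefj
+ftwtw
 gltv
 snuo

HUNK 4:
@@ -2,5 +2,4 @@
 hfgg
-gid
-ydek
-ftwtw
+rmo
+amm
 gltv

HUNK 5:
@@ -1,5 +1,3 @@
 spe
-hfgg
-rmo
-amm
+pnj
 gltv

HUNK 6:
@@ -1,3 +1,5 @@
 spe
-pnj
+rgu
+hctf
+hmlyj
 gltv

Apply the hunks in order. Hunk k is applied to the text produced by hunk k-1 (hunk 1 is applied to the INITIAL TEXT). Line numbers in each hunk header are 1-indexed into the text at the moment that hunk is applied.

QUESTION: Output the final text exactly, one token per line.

Answer: spe
rgu
hctf
hmlyj
gltv
snuo
mghbg
qbhkq
frq
znhbe
ooxu
vsm
kluep

Derivation:
Hunk 1: at line 2 remove [hip] add [ydek,hgefj,gltv] -> 15 lines: spe hfgg gid ydek hgefj gltv snuo mghbg qbhkq frq znhbe ooxu kmvnm ryd kluep
Hunk 2: at line 12 remove [kmvnm,ryd] add [vsm] -> 14 lines: spe hfgg gid ydek hgefj gltv snuo mghbg qbhkq frq znhbe ooxu vsm kluep
Hunk 3: at line 3 remove [hgefj] add [ftwtw] -> 14 lines: spe hfgg gid ydek ftwtw gltv snuo mghbg qbhkq frq znhbe ooxu vsm kluep
Hunk 4: at line 2 remove [gid,ydek,ftwtw] add [rmo,amm] -> 13 lines: spe hfgg rmo amm gltv snuo mghbg qbhkq frq znhbe ooxu vsm kluep
Hunk 5: at line 1 remove [hfgg,rmo,amm] add [pnj] -> 11 lines: spe pnj gltv snuo mghbg qbhkq frq znhbe ooxu vsm kluep
Hunk 6: at line 1 remove [pnj] add [rgu,hctf,hmlyj] -> 13 lines: spe rgu hctf hmlyj gltv snuo mghbg qbhkq frq znhbe ooxu vsm kluep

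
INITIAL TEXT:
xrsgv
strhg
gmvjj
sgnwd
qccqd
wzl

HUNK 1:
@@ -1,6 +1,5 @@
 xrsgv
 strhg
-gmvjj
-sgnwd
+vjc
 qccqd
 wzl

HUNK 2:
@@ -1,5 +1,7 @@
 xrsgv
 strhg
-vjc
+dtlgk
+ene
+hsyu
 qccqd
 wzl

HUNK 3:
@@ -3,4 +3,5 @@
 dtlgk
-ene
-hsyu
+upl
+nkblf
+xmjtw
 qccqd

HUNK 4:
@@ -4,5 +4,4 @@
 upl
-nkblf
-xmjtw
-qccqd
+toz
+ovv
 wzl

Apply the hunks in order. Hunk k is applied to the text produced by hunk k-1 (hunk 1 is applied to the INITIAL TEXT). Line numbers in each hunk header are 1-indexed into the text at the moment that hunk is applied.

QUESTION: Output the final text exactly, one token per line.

Answer: xrsgv
strhg
dtlgk
upl
toz
ovv
wzl

Derivation:
Hunk 1: at line 1 remove [gmvjj,sgnwd] add [vjc] -> 5 lines: xrsgv strhg vjc qccqd wzl
Hunk 2: at line 1 remove [vjc] add [dtlgk,ene,hsyu] -> 7 lines: xrsgv strhg dtlgk ene hsyu qccqd wzl
Hunk 3: at line 3 remove [ene,hsyu] add [upl,nkblf,xmjtw] -> 8 lines: xrsgv strhg dtlgk upl nkblf xmjtw qccqd wzl
Hunk 4: at line 4 remove [nkblf,xmjtw,qccqd] add [toz,ovv] -> 7 lines: xrsgv strhg dtlgk upl toz ovv wzl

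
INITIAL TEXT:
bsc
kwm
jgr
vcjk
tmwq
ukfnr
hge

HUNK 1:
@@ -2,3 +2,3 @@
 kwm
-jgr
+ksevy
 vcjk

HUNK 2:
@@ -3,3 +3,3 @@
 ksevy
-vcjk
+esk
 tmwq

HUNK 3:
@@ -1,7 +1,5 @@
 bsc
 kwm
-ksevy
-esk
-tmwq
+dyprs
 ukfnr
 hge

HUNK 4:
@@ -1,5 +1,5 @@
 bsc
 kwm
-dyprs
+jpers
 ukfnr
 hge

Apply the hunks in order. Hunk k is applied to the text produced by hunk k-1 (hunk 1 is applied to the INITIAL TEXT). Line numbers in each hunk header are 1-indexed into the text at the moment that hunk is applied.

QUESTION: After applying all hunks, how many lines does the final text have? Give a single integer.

Answer: 5

Derivation:
Hunk 1: at line 2 remove [jgr] add [ksevy] -> 7 lines: bsc kwm ksevy vcjk tmwq ukfnr hge
Hunk 2: at line 3 remove [vcjk] add [esk] -> 7 lines: bsc kwm ksevy esk tmwq ukfnr hge
Hunk 3: at line 1 remove [ksevy,esk,tmwq] add [dyprs] -> 5 lines: bsc kwm dyprs ukfnr hge
Hunk 4: at line 1 remove [dyprs] add [jpers] -> 5 lines: bsc kwm jpers ukfnr hge
Final line count: 5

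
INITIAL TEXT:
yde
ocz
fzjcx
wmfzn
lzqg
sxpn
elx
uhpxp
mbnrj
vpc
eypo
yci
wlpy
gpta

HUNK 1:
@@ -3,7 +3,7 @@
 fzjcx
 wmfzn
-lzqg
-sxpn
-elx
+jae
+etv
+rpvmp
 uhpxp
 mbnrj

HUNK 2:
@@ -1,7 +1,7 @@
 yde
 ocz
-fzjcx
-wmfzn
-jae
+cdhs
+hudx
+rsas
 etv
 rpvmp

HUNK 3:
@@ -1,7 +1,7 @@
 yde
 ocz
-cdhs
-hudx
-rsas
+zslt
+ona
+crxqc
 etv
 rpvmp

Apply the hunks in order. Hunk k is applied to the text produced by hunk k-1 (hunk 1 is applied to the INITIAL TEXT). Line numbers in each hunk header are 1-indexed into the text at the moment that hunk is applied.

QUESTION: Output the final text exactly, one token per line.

Answer: yde
ocz
zslt
ona
crxqc
etv
rpvmp
uhpxp
mbnrj
vpc
eypo
yci
wlpy
gpta

Derivation:
Hunk 1: at line 3 remove [lzqg,sxpn,elx] add [jae,etv,rpvmp] -> 14 lines: yde ocz fzjcx wmfzn jae etv rpvmp uhpxp mbnrj vpc eypo yci wlpy gpta
Hunk 2: at line 1 remove [fzjcx,wmfzn,jae] add [cdhs,hudx,rsas] -> 14 lines: yde ocz cdhs hudx rsas etv rpvmp uhpxp mbnrj vpc eypo yci wlpy gpta
Hunk 3: at line 1 remove [cdhs,hudx,rsas] add [zslt,ona,crxqc] -> 14 lines: yde ocz zslt ona crxqc etv rpvmp uhpxp mbnrj vpc eypo yci wlpy gpta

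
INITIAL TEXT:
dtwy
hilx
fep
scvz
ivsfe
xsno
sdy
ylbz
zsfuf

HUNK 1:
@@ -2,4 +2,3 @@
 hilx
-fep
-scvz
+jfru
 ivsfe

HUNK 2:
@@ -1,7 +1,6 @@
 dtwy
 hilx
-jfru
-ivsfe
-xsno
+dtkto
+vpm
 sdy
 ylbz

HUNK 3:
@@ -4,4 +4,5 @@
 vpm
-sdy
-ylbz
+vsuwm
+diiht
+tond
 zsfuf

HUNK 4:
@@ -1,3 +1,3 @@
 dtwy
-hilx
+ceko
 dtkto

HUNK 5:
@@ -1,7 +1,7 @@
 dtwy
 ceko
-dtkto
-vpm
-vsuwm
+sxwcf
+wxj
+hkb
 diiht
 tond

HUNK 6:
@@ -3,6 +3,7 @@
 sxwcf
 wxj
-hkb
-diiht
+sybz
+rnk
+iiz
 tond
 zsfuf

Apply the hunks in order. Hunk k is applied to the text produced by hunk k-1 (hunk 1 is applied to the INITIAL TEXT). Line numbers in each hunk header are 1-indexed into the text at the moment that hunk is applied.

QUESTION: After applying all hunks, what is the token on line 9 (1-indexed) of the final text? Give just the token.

Hunk 1: at line 2 remove [fep,scvz] add [jfru] -> 8 lines: dtwy hilx jfru ivsfe xsno sdy ylbz zsfuf
Hunk 2: at line 1 remove [jfru,ivsfe,xsno] add [dtkto,vpm] -> 7 lines: dtwy hilx dtkto vpm sdy ylbz zsfuf
Hunk 3: at line 4 remove [sdy,ylbz] add [vsuwm,diiht,tond] -> 8 lines: dtwy hilx dtkto vpm vsuwm diiht tond zsfuf
Hunk 4: at line 1 remove [hilx] add [ceko] -> 8 lines: dtwy ceko dtkto vpm vsuwm diiht tond zsfuf
Hunk 5: at line 1 remove [dtkto,vpm,vsuwm] add [sxwcf,wxj,hkb] -> 8 lines: dtwy ceko sxwcf wxj hkb diiht tond zsfuf
Hunk 6: at line 3 remove [hkb,diiht] add [sybz,rnk,iiz] -> 9 lines: dtwy ceko sxwcf wxj sybz rnk iiz tond zsfuf
Final line 9: zsfuf

Answer: zsfuf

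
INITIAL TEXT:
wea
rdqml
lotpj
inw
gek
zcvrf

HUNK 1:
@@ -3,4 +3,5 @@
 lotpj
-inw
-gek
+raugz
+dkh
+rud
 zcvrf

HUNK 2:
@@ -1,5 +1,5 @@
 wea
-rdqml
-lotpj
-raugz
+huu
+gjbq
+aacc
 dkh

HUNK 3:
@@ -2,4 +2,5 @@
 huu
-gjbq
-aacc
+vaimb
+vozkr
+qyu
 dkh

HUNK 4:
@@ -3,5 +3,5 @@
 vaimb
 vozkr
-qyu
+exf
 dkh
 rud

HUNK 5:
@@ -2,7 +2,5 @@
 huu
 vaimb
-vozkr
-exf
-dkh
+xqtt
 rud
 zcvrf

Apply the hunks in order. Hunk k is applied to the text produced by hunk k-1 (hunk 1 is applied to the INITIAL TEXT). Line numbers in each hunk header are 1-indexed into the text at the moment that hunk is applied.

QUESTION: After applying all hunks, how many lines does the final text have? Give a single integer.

Answer: 6

Derivation:
Hunk 1: at line 3 remove [inw,gek] add [raugz,dkh,rud] -> 7 lines: wea rdqml lotpj raugz dkh rud zcvrf
Hunk 2: at line 1 remove [rdqml,lotpj,raugz] add [huu,gjbq,aacc] -> 7 lines: wea huu gjbq aacc dkh rud zcvrf
Hunk 3: at line 2 remove [gjbq,aacc] add [vaimb,vozkr,qyu] -> 8 lines: wea huu vaimb vozkr qyu dkh rud zcvrf
Hunk 4: at line 3 remove [qyu] add [exf] -> 8 lines: wea huu vaimb vozkr exf dkh rud zcvrf
Hunk 5: at line 2 remove [vozkr,exf,dkh] add [xqtt] -> 6 lines: wea huu vaimb xqtt rud zcvrf
Final line count: 6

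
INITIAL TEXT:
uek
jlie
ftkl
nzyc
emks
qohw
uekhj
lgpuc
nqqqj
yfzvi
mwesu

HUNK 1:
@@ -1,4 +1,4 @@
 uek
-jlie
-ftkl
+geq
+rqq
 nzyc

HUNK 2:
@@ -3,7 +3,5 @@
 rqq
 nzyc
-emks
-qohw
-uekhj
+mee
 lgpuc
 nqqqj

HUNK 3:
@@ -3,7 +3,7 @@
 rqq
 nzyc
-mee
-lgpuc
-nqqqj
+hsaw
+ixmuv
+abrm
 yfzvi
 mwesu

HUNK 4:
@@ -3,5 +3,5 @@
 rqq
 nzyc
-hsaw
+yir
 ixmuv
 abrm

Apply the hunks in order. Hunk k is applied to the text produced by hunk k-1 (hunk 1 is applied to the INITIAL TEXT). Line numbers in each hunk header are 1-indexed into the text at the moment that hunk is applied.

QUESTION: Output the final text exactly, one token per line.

Answer: uek
geq
rqq
nzyc
yir
ixmuv
abrm
yfzvi
mwesu

Derivation:
Hunk 1: at line 1 remove [jlie,ftkl] add [geq,rqq] -> 11 lines: uek geq rqq nzyc emks qohw uekhj lgpuc nqqqj yfzvi mwesu
Hunk 2: at line 3 remove [emks,qohw,uekhj] add [mee] -> 9 lines: uek geq rqq nzyc mee lgpuc nqqqj yfzvi mwesu
Hunk 3: at line 3 remove [mee,lgpuc,nqqqj] add [hsaw,ixmuv,abrm] -> 9 lines: uek geq rqq nzyc hsaw ixmuv abrm yfzvi mwesu
Hunk 4: at line 3 remove [hsaw] add [yir] -> 9 lines: uek geq rqq nzyc yir ixmuv abrm yfzvi mwesu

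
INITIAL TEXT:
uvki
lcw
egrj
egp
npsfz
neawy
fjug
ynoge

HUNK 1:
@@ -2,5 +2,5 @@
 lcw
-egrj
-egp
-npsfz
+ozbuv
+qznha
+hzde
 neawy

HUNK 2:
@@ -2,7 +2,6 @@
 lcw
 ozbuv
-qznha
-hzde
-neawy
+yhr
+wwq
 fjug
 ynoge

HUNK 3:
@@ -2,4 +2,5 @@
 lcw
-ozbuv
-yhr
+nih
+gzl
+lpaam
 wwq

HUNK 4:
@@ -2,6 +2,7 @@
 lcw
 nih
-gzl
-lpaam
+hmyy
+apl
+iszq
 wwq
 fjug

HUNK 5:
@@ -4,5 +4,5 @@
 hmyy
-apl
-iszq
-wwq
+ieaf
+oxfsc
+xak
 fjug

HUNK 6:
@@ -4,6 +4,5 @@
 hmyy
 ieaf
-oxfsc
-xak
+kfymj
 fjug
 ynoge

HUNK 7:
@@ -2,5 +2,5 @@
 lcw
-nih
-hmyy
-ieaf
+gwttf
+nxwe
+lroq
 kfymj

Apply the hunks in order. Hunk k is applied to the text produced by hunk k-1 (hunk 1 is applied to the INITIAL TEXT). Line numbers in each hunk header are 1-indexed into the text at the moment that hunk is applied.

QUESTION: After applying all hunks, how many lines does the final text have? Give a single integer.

Answer: 8

Derivation:
Hunk 1: at line 2 remove [egrj,egp,npsfz] add [ozbuv,qznha,hzde] -> 8 lines: uvki lcw ozbuv qznha hzde neawy fjug ynoge
Hunk 2: at line 2 remove [qznha,hzde,neawy] add [yhr,wwq] -> 7 lines: uvki lcw ozbuv yhr wwq fjug ynoge
Hunk 3: at line 2 remove [ozbuv,yhr] add [nih,gzl,lpaam] -> 8 lines: uvki lcw nih gzl lpaam wwq fjug ynoge
Hunk 4: at line 2 remove [gzl,lpaam] add [hmyy,apl,iszq] -> 9 lines: uvki lcw nih hmyy apl iszq wwq fjug ynoge
Hunk 5: at line 4 remove [apl,iszq,wwq] add [ieaf,oxfsc,xak] -> 9 lines: uvki lcw nih hmyy ieaf oxfsc xak fjug ynoge
Hunk 6: at line 4 remove [oxfsc,xak] add [kfymj] -> 8 lines: uvki lcw nih hmyy ieaf kfymj fjug ynoge
Hunk 7: at line 2 remove [nih,hmyy,ieaf] add [gwttf,nxwe,lroq] -> 8 lines: uvki lcw gwttf nxwe lroq kfymj fjug ynoge
Final line count: 8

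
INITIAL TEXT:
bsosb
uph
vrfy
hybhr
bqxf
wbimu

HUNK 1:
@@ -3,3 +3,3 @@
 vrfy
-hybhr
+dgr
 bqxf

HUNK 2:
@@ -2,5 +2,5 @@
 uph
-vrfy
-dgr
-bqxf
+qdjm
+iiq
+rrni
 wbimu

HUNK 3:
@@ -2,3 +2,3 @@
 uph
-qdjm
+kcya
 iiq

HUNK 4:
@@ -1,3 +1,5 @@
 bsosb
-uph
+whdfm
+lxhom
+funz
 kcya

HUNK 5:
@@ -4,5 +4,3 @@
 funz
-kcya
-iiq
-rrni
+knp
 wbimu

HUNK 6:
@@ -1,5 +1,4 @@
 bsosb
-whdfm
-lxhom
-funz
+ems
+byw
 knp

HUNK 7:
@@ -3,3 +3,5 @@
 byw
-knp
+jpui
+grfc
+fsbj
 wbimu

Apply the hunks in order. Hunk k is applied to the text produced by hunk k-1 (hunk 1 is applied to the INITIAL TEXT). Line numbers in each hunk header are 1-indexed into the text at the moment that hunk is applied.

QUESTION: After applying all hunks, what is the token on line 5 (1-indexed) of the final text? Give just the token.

Hunk 1: at line 3 remove [hybhr] add [dgr] -> 6 lines: bsosb uph vrfy dgr bqxf wbimu
Hunk 2: at line 2 remove [vrfy,dgr,bqxf] add [qdjm,iiq,rrni] -> 6 lines: bsosb uph qdjm iiq rrni wbimu
Hunk 3: at line 2 remove [qdjm] add [kcya] -> 6 lines: bsosb uph kcya iiq rrni wbimu
Hunk 4: at line 1 remove [uph] add [whdfm,lxhom,funz] -> 8 lines: bsosb whdfm lxhom funz kcya iiq rrni wbimu
Hunk 5: at line 4 remove [kcya,iiq,rrni] add [knp] -> 6 lines: bsosb whdfm lxhom funz knp wbimu
Hunk 6: at line 1 remove [whdfm,lxhom,funz] add [ems,byw] -> 5 lines: bsosb ems byw knp wbimu
Hunk 7: at line 3 remove [knp] add [jpui,grfc,fsbj] -> 7 lines: bsosb ems byw jpui grfc fsbj wbimu
Final line 5: grfc

Answer: grfc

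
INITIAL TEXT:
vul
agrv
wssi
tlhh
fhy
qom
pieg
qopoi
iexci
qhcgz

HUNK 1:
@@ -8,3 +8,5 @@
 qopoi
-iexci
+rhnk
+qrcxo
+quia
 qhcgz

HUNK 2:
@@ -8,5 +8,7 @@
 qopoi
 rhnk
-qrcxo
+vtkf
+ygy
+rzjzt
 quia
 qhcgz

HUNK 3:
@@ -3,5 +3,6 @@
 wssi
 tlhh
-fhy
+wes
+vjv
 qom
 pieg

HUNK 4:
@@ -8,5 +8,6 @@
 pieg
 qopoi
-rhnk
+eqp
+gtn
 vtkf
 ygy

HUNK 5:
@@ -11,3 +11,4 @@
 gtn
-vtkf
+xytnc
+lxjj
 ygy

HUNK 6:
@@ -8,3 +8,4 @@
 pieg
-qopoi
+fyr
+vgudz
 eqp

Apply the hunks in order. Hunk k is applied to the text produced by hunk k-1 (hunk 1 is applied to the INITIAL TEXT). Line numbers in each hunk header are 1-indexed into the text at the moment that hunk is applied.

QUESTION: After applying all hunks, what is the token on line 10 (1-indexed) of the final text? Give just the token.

Hunk 1: at line 8 remove [iexci] add [rhnk,qrcxo,quia] -> 12 lines: vul agrv wssi tlhh fhy qom pieg qopoi rhnk qrcxo quia qhcgz
Hunk 2: at line 8 remove [qrcxo] add [vtkf,ygy,rzjzt] -> 14 lines: vul agrv wssi tlhh fhy qom pieg qopoi rhnk vtkf ygy rzjzt quia qhcgz
Hunk 3: at line 3 remove [fhy] add [wes,vjv] -> 15 lines: vul agrv wssi tlhh wes vjv qom pieg qopoi rhnk vtkf ygy rzjzt quia qhcgz
Hunk 4: at line 8 remove [rhnk] add [eqp,gtn] -> 16 lines: vul agrv wssi tlhh wes vjv qom pieg qopoi eqp gtn vtkf ygy rzjzt quia qhcgz
Hunk 5: at line 11 remove [vtkf] add [xytnc,lxjj] -> 17 lines: vul agrv wssi tlhh wes vjv qom pieg qopoi eqp gtn xytnc lxjj ygy rzjzt quia qhcgz
Hunk 6: at line 8 remove [qopoi] add [fyr,vgudz] -> 18 lines: vul agrv wssi tlhh wes vjv qom pieg fyr vgudz eqp gtn xytnc lxjj ygy rzjzt quia qhcgz
Final line 10: vgudz

Answer: vgudz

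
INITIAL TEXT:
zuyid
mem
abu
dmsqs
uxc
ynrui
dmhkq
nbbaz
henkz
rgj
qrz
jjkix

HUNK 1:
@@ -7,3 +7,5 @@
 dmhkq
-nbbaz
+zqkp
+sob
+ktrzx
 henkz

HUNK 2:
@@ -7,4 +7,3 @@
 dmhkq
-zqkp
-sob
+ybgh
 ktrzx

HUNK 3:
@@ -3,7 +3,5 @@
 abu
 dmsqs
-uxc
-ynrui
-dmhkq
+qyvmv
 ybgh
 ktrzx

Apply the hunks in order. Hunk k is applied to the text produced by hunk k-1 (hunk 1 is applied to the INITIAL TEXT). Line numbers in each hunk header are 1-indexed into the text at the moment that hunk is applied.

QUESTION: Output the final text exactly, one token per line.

Hunk 1: at line 7 remove [nbbaz] add [zqkp,sob,ktrzx] -> 14 lines: zuyid mem abu dmsqs uxc ynrui dmhkq zqkp sob ktrzx henkz rgj qrz jjkix
Hunk 2: at line 7 remove [zqkp,sob] add [ybgh] -> 13 lines: zuyid mem abu dmsqs uxc ynrui dmhkq ybgh ktrzx henkz rgj qrz jjkix
Hunk 3: at line 3 remove [uxc,ynrui,dmhkq] add [qyvmv] -> 11 lines: zuyid mem abu dmsqs qyvmv ybgh ktrzx henkz rgj qrz jjkix

Answer: zuyid
mem
abu
dmsqs
qyvmv
ybgh
ktrzx
henkz
rgj
qrz
jjkix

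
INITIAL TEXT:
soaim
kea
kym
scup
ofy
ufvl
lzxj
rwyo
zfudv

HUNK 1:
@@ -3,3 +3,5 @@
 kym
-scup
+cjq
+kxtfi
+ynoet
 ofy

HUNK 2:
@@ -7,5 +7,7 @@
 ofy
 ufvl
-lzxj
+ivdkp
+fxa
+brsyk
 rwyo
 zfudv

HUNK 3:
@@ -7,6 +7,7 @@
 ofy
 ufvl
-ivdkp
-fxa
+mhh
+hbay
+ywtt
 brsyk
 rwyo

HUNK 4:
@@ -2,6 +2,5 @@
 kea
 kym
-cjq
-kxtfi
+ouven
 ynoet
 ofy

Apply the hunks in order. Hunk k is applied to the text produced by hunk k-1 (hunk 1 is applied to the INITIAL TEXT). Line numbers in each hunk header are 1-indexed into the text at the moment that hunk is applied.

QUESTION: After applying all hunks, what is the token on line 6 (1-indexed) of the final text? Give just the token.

Hunk 1: at line 3 remove [scup] add [cjq,kxtfi,ynoet] -> 11 lines: soaim kea kym cjq kxtfi ynoet ofy ufvl lzxj rwyo zfudv
Hunk 2: at line 7 remove [lzxj] add [ivdkp,fxa,brsyk] -> 13 lines: soaim kea kym cjq kxtfi ynoet ofy ufvl ivdkp fxa brsyk rwyo zfudv
Hunk 3: at line 7 remove [ivdkp,fxa] add [mhh,hbay,ywtt] -> 14 lines: soaim kea kym cjq kxtfi ynoet ofy ufvl mhh hbay ywtt brsyk rwyo zfudv
Hunk 4: at line 2 remove [cjq,kxtfi] add [ouven] -> 13 lines: soaim kea kym ouven ynoet ofy ufvl mhh hbay ywtt brsyk rwyo zfudv
Final line 6: ofy

Answer: ofy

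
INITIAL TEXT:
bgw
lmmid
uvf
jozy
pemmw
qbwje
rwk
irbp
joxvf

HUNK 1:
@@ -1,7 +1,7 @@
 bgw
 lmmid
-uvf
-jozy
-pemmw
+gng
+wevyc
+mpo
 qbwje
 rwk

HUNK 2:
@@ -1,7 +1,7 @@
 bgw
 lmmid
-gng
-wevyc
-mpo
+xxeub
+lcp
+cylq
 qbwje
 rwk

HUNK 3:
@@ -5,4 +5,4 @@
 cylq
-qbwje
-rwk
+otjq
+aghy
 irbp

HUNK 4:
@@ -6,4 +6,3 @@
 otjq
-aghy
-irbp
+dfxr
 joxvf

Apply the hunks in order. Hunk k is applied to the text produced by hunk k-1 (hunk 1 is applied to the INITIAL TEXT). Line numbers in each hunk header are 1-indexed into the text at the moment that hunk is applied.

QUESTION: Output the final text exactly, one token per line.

Answer: bgw
lmmid
xxeub
lcp
cylq
otjq
dfxr
joxvf

Derivation:
Hunk 1: at line 1 remove [uvf,jozy,pemmw] add [gng,wevyc,mpo] -> 9 lines: bgw lmmid gng wevyc mpo qbwje rwk irbp joxvf
Hunk 2: at line 1 remove [gng,wevyc,mpo] add [xxeub,lcp,cylq] -> 9 lines: bgw lmmid xxeub lcp cylq qbwje rwk irbp joxvf
Hunk 3: at line 5 remove [qbwje,rwk] add [otjq,aghy] -> 9 lines: bgw lmmid xxeub lcp cylq otjq aghy irbp joxvf
Hunk 4: at line 6 remove [aghy,irbp] add [dfxr] -> 8 lines: bgw lmmid xxeub lcp cylq otjq dfxr joxvf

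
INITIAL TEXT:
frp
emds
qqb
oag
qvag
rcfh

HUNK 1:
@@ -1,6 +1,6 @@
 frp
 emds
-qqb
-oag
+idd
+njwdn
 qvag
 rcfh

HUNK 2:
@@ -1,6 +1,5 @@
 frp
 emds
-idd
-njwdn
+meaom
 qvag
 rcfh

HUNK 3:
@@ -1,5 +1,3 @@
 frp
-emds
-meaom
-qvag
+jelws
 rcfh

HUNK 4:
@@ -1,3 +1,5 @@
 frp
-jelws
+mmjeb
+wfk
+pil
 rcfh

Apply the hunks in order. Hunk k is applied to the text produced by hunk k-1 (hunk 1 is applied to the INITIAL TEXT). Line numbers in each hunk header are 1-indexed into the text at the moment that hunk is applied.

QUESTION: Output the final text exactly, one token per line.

Hunk 1: at line 1 remove [qqb,oag] add [idd,njwdn] -> 6 lines: frp emds idd njwdn qvag rcfh
Hunk 2: at line 1 remove [idd,njwdn] add [meaom] -> 5 lines: frp emds meaom qvag rcfh
Hunk 3: at line 1 remove [emds,meaom,qvag] add [jelws] -> 3 lines: frp jelws rcfh
Hunk 4: at line 1 remove [jelws] add [mmjeb,wfk,pil] -> 5 lines: frp mmjeb wfk pil rcfh

Answer: frp
mmjeb
wfk
pil
rcfh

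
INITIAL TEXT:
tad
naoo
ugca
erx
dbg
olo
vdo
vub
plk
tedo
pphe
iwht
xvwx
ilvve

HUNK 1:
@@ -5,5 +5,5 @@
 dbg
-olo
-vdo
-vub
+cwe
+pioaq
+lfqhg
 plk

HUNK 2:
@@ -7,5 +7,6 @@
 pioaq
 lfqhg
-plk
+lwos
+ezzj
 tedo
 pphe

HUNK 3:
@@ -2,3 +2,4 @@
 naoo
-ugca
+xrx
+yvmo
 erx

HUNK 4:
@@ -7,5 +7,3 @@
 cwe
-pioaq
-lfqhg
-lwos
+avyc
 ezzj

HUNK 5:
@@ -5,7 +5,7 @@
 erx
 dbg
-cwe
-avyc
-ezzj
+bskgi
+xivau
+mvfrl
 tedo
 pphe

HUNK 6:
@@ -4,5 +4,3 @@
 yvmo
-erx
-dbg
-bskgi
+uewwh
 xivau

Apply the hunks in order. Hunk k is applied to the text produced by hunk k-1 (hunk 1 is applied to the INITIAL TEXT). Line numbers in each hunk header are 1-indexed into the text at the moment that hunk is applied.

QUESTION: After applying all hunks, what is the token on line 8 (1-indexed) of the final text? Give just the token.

Answer: tedo

Derivation:
Hunk 1: at line 5 remove [olo,vdo,vub] add [cwe,pioaq,lfqhg] -> 14 lines: tad naoo ugca erx dbg cwe pioaq lfqhg plk tedo pphe iwht xvwx ilvve
Hunk 2: at line 7 remove [plk] add [lwos,ezzj] -> 15 lines: tad naoo ugca erx dbg cwe pioaq lfqhg lwos ezzj tedo pphe iwht xvwx ilvve
Hunk 3: at line 2 remove [ugca] add [xrx,yvmo] -> 16 lines: tad naoo xrx yvmo erx dbg cwe pioaq lfqhg lwos ezzj tedo pphe iwht xvwx ilvve
Hunk 4: at line 7 remove [pioaq,lfqhg,lwos] add [avyc] -> 14 lines: tad naoo xrx yvmo erx dbg cwe avyc ezzj tedo pphe iwht xvwx ilvve
Hunk 5: at line 5 remove [cwe,avyc,ezzj] add [bskgi,xivau,mvfrl] -> 14 lines: tad naoo xrx yvmo erx dbg bskgi xivau mvfrl tedo pphe iwht xvwx ilvve
Hunk 6: at line 4 remove [erx,dbg,bskgi] add [uewwh] -> 12 lines: tad naoo xrx yvmo uewwh xivau mvfrl tedo pphe iwht xvwx ilvve
Final line 8: tedo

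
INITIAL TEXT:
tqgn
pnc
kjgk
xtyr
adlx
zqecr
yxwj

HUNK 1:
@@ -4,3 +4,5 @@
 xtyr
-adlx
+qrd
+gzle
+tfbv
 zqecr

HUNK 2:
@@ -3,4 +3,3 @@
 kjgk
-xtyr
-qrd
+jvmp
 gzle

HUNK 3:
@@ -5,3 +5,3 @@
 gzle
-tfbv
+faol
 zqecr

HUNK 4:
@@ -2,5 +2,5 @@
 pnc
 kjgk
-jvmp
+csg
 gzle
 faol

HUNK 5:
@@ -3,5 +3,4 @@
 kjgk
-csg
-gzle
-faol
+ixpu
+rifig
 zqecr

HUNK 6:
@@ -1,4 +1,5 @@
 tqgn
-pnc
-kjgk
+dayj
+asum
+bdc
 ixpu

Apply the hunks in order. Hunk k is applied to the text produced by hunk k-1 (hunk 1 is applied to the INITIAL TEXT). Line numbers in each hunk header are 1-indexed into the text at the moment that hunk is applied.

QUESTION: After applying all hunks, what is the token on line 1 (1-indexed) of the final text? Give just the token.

Hunk 1: at line 4 remove [adlx] add [qrd,gzle,tfbv] -> 9 lines: tqgn pnc kjgk xtyr qrd gzle tfbv zqecr yxwj
Hunk 2: at line 3 remove [xtyr,qrd] add [jvmp] -> 8 lines: tqgn pnc kjgk jvmp gzle tfbv zqecr yxwj
Hunk 3: at line 5 remove [tfbv] add [faol] -> 8 lines: tqgn pnc kjgk jvmp gzle faol zqecr yxwj
Hunk 4: at line 2 remove [jvmp] add [csg] -> 8 lines: tqgn pnc kjgk csg gzle faol zqecr yxwj
Hunk 5: at line 3 remove [csg,gzle,faol] add [ixpu,rifig] -> 7 lines: tqgn pnc kjgk ixpu rifig zqecr yxwj
Hunk 6: at line 1 remove [pnc,kjgk] add [dayj,asum,bdc] -> 8 lines: tqgn dayj asum bdc ixpu rifig zqecr yxwj
Final line 1: tqgn

Answer: tqgn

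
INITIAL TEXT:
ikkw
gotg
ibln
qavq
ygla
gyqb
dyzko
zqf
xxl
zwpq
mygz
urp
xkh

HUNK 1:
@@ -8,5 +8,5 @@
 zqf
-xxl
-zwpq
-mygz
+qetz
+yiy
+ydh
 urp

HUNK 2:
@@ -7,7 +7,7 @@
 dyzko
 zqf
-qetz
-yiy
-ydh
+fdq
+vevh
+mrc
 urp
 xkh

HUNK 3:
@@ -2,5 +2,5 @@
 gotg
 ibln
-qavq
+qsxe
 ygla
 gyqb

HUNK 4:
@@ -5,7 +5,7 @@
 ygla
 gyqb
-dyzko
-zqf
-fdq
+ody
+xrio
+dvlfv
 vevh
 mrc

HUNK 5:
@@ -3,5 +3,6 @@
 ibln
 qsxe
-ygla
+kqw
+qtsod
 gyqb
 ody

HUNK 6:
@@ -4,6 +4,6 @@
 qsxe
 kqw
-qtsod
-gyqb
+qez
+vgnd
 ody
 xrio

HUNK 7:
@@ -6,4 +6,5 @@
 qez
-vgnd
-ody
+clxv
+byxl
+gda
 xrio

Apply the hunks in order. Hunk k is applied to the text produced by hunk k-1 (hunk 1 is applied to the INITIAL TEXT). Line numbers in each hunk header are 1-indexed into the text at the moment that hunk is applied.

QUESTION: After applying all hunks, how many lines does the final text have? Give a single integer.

Hunk 1: at line 8 remove [xxl,zwpq,mygz] add [qetz,yiy,ydh] -> 13 lines: ikkw gotg ibln qavq ygla gyqb dyzko zqf qetz yiy ydh urp xkh
Hunk 2: at line 7 remove [qetz,yiy,ydh] add [fdq,vevh,mrc] -> 13 lines: ikkw gotg ibln qavq ygla gyqb dyzko zqf fdq vevh mrc urp xkh
Hunk 3: at line 2 remove [qavq] add [qsxe] -> 13 lines: ikkw gotg ibln qsxe ygla gyqb dyzko zqf fdq vevh mrc urp xkh
Hunk 4: at line 5 remove [dyzko,zqf,fdq] add [ody,xrio,dvlfv] -> 13 lines: ikkw gotg ibln qsxe ygla gyqb ody xrio dvlfv vevh mrc urp xkh
Hunk 5: at line 3 remove [ygla] add [kqw,qtsod] -> 14 lines: ikkw gotg ibln qsxe kqw qtsod gyqb ody xrio dvlfv vevh mrc urp xkh
Hunk 6: at line 4 remove [qtsod,gyqb] add [qez,vgnd] -> 14 lines: ikkw gotg ibln qsxe kqw qez vgnd ody xrio dvlfv vevh mrc urp xkh
Hunk 7: at line 6 remove [vgnd,ody] add [clxv,byxl,gda] -> 15 lines: ikkw gotg ibln qsxe kqw qez clxv byxl gda xrio dvlfv vevh mrc urp xkh
Final line count: 15

Answer: 15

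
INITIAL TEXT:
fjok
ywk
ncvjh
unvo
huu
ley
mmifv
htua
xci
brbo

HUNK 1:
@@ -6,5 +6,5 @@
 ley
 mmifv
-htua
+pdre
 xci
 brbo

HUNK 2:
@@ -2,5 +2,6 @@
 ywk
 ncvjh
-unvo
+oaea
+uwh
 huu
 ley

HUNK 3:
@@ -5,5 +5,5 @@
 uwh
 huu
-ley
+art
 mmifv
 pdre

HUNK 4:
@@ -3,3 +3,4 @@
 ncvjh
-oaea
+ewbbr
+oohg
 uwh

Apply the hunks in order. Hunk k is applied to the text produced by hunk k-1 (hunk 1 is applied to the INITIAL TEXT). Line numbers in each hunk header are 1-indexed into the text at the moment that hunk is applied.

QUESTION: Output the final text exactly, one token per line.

Answer: fjok
ywk
ncvjh
ewbbr
oohg
uwh
huu
art
mmifv
pdre
xci
brbo

Derivation:
Hunk 1: at line 6 remove [htua] add [pdre] -> 10 lines: fjok ywk ncvjh unvo huu ley mmifv pdre xci brbo
Hunk 2: at line 2 remove [unvo] add [oaea,uwh] -> 11 lines: fjok ywk ncvjh oaea uwh huu ley mmifv pdre xci brbo
Hunk 3: at line 5 remove [ley] add [art] -> 11 lines: fjok ywk ncvjh oaea uwh huu art mmifv pdre xci brbo
Hunk 4: at line 3 remove [oaea] add [ewbbr,oohg] -> 12 lines: fjok ywk ncvjh ewbbr oohg uwh huu art mmifv pdre xci brbo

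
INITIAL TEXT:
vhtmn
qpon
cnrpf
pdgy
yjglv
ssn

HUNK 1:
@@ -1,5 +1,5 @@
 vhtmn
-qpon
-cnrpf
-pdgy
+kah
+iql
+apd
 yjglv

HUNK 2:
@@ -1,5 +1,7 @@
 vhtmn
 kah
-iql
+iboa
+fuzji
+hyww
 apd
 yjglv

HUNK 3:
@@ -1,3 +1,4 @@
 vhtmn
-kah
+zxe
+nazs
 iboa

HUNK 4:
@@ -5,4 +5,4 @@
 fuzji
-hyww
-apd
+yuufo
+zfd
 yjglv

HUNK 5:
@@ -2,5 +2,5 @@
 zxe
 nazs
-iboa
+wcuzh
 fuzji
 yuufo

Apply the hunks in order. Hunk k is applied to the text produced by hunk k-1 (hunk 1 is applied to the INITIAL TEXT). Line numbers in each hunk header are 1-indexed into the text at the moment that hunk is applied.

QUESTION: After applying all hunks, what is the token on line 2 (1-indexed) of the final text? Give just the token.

Answer: zxe

Derivation:
Hunk 1: at line 1 remove [qpon,cnrpf,pdgy] add [kah,iql,apd] -> 6 lines: vhtmn kah iql apd yjglv ssn
Hunk 2: at line 1 remove [iql] add [iboa,fuzji,hyww] -> 8 lines: vhtmn kah iboa fuzji hyww apd yjglv ssn
Hunk 3: at line 1 remove [kah] add [zxe,nazs] -> 9 lines: vhtmn zxe nazs iboa fuzji hyww apd yjglv ssn
Hunk 4: at line 5 remove [hyww,apd] add [yuufo,zfd] -> 9 lines: vhtmn zxe nazs iboa fuzji yuufo zfd yjglv ssn
Hunk 5: at line 2 remove [iboa] add [wcuzh] -> 9 lines: vhtmn zxe nazs wcuzh fuzji yuufo zfd yjglv ssn
Final line 2: zxe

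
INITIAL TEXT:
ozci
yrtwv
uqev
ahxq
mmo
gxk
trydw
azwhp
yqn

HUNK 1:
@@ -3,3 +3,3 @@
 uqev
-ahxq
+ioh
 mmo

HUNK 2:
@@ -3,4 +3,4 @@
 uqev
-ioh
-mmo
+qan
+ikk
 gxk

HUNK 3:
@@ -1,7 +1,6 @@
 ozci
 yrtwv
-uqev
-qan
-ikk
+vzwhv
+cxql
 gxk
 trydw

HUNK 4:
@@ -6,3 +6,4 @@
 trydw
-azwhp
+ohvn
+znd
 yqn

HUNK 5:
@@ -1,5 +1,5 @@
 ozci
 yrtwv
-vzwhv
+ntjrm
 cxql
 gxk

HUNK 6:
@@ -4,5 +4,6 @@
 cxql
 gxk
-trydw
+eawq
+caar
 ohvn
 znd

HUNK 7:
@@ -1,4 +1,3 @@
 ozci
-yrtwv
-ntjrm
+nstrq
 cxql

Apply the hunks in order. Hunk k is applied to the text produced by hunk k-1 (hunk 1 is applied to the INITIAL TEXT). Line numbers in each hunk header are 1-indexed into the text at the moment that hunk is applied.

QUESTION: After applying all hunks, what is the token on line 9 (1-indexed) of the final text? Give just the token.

Answer: yqn

Derivation:
Hunk 1: at line 3 remove [ahxq] add [ioh] -> 9 lines: ozci yrtwv uqev ioh mmo gxk trydw azwhp yqn
Hunk 2: at line 3 remove [ioh,mmo] add [qan,ikk] -> 9 lines: ozci yrtwv uqev qan ikk gxk trydw azwhp yqn
Hunk 3: at line 1 remove [uqev,qan,ikk] add [vzwhv,cxql] -> 8 lines: ozci yrtwv vzwhv cxql gxk trydw azwhp yqn
Hunk 4: at line 6 remove [azwhp] add [ohvn,znd] -> 9 lines: ozci yrtwv vzwhv cxql gxk trydw ohvn znd yqn
Hunk 5: at line 1 remove [vzwhv] add [ntjrm] -> 9 lines: ozci yrtwv ntjrm cxql gxk trydw ohvn znd yqn
Hunk 6: at line 4 remove [trydw] add [eawq,caar] -> 10 lines: ozci yrtwv ntjrm cxql gxk eawq caar ohvn znd yqn
Hunk 7: at line 1 remove [yrtwv,ntjrm] add [nstrq] -> 9 lines: ozci nstrq cxql gxk eawq caar ohvn znd yqn
Final line 9: yqn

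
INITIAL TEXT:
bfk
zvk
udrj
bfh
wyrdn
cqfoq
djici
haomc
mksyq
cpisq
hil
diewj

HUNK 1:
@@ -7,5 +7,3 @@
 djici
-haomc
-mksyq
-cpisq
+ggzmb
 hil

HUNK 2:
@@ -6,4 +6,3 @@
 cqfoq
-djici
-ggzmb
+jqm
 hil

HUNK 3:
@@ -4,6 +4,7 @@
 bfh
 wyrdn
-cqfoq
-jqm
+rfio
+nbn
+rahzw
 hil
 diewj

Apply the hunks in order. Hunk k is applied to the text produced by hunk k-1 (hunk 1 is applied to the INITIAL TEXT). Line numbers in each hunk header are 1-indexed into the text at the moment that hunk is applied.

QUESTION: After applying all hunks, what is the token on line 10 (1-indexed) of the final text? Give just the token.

Hunk 1: at line 7 remove [haomc,mksyq,cpisq] add [ggzmb] -> 10 lines: bfk zvk udrj bfh wyrdn cqfoq djici ggzmb hil diewj
Hunk 2: at line 6 remove [djici,ggzmb] add [jqm] -> 9 lines: bfk zvk udrj bfh wyrdn cqfoq jqm hil diewj
Hunk 3: at line 4 remove [cqfoq,jqm] add [rfio,nbn,rahzw] -> 10 lines: bfk zvk udrj bfh wyrdn rfio nbn rahzw hil diewj
Final line 10: diewj

Answer: diewj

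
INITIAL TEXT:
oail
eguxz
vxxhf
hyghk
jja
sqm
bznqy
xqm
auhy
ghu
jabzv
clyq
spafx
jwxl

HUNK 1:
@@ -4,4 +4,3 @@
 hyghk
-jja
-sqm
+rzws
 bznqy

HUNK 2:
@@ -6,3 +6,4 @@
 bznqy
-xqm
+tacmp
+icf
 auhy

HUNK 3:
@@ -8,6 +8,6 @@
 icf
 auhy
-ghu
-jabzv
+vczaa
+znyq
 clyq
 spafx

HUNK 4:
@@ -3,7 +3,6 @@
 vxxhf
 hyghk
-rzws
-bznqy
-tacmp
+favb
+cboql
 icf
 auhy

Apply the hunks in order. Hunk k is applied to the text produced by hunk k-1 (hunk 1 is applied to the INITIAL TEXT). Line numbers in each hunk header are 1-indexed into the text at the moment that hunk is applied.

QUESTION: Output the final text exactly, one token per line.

Hunk 1: at line 4 remove [jja,sqm] add [rzws] -> 13 lines: oail eguxz vxxhf hyghk rzws bznqy xqm auhy ghu jabzv clyq spafx jwxl
Hunk 2: at line 6 remove [xqm] add [tacmp,icf] -> 14 lines: oail eguxz vxxhf hyghk rzws bznqy tacmp icf auhy ghu jabzv clyq spafx jwxl
Hunk 3: at line 8 remove [ghu,jabzv] add [vczaa,znyq] -> 14 lines: oail eguxz vxxhf hyghk rzws bznqy tacmp icf auhy vczaa znyq clyq spafx jwxl
Hunk 4: at line 3 remove [rzws,bznqy,tacmp] add [favb,cboql] -> 13 lines: oail eguxz vxxhf hyghk favb cboql icf auhy vczaa znyq clyq spafx jwxl

Answer: oail
eguxz
vxxhf
hyghk
favb
cboql
icf
auhy
vczaa
znyq
clyq
spafx
jwxl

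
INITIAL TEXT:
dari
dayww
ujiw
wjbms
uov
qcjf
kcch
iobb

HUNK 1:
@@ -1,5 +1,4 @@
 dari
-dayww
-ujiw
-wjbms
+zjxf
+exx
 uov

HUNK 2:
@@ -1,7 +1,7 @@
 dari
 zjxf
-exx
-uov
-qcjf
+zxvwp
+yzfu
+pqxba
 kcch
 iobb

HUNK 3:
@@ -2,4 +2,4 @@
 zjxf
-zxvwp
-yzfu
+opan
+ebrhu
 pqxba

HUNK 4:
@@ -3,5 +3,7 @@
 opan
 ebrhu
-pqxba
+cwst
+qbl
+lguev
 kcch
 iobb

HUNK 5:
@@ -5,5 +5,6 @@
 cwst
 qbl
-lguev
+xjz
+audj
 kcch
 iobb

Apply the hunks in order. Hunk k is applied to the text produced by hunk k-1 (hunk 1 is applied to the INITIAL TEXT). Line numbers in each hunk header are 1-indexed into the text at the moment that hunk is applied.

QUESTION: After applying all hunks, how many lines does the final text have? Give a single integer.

Hunk 1: at line 1 remove [dayww,ujiw,wjbms] add [zjxf,exx] -> 7 lines: dari zjxf exx uov qcjf kcch iobb
Hunk 2: at line 1 remove [exx,uov,qcjf] add [zxvwp,yzfu,pqxba] -> 7 lines: dari zjxf zxvwp yzfu pqxba kcch iobb
Hunk 3: at line 2 remove [zxvwp,yzfu] add [opan,ebrhu] -> 7 lines: dari zjxf opan ebrhu pqxba kcch iobb
Hunk 4: at line 3 remove [pqxba] add [cwst,qbl,lguev] -> 9 lines: dari zjxf opan ebrhu cwst qbl lguev kcch iobb
Hunk 5: at line 5 remove [lguev] add [xjz,audj] -> 10 lines: dari zjxf opan ebrhu cwst qbl xjz audj kcch iobb
Final line count: 10

Answer: 10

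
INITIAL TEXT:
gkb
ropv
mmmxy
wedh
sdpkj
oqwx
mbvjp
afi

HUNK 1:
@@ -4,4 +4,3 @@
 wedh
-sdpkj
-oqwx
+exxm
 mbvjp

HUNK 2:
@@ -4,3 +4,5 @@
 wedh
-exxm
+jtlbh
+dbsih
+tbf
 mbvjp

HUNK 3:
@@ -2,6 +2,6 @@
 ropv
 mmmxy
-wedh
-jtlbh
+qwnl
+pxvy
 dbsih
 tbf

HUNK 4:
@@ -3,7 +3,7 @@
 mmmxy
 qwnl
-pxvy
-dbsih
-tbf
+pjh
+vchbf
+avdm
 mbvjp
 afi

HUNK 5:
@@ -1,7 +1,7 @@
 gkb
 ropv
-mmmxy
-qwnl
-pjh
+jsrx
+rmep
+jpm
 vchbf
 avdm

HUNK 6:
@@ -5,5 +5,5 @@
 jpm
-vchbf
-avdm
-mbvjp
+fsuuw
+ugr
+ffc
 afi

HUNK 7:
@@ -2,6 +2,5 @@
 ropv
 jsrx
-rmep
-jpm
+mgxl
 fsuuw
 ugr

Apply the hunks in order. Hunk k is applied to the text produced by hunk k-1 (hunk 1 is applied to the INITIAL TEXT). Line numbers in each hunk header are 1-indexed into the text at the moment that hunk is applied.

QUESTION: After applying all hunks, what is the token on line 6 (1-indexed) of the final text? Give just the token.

Answer: ugr

Derivation:
Hunk 1: at line 4 remove [sdpkj,oqwx] add [exxm] -> 7 lines: gkb ropv mmmxy wedh exxm mbvjp afi
Hunk 2: at line 4 remove [exxm] add [jtlbh,dbsih,tbf] -> 9 lines: gkb ropv mmmxy wedh jtlbh dbsih tbf mbvjp afi
Hunk 3: at line 2 remove [wedh,jtlbh] add [qwnl,pxvy] -> 9 lines: gkb ropv mmmxy qwnl pxvy dbsih tbf mbvjp afi
Hunk 4: at line 3 remove [pxvy,dbsih,tbf] add [pjh,vchbf,avdm] -> 9 lines: gkb ropv mmmxy qwnl pjh vchbf avdm mbvjp afi
Hunk 5: at line 1 remove [mmmxy,qwnl,pjh] add [jsrx,rmep,jpm] -> 9 lines: gkb ropv jsrx rmep jpm vchbf avdm mbvjp afi
Hunk 6: at line 5 remove [vchbf,avdm,mbvjp] add [fsuuw,ugr,ffc] -> 9 lines: gkb ropv jsrx rmep jpm fsuuw ugr ffc afi
Hunk 7: at line 2 remove [rmep,jpm] add [mgxl] -> 8 lines: gkb ropv jsrx mgxl fsuuw ugr ffc afi
Final line 6: ugr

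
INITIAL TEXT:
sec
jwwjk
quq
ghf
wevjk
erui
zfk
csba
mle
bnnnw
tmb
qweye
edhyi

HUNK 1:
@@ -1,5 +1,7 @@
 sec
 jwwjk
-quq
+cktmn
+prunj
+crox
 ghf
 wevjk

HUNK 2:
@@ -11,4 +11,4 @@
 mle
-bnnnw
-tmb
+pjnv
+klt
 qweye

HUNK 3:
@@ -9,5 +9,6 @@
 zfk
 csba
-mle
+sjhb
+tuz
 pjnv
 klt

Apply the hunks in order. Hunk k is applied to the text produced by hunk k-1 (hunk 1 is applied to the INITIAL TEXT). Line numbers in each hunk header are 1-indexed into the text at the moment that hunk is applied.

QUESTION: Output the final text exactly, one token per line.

Answer: sec
jwwjk
cktmn
prunj
crox
ghf
wevjk
erui
zfk
csba
sjhb
tuz
pjnv
klt
qweye
edhyi

Derivation:
Hunk 1: at line 1 remove [quq] add [cktmn,prunj,crox] -> 15 lines: sec jwwjk cktmn prunj crox ghf wevjk erui zfk csba mle bnnnw tmb qweye edhyi
Hunk 2: at line 11 remove [bnnnw,tmb] add [pjnv,klt] -> 15 lines: sec jwwjk cktmn prunj crox ghf wevjk erui zfk csba mle pjnv klt qweye edhyi
Hunk 3: at line 9 remove [mle] add [sjhb,tuz] -> 16 lines: sec jwwjk cktmn prunj crox ghf wevjk erui zfk csba sjhb tuz pjnv klt qweye edhyi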